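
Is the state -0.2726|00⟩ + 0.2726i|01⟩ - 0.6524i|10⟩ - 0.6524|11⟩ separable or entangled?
Separable

Writing the state as a|00⟩ + b|01⟩ + c|10⟩ + d|11⟩, it is a product state iff ad − bc = 0.
Here (a, b, c, d) = (-0.2726, 0.2726i, -0.6524i, -0.6524): ad − bc = (-0.2726)(-0.6524) − (0.2726i)(-0.6524i) = 0, so the state is separable.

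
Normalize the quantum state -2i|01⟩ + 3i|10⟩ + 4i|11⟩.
-0.3714i|01⟩ + 0.5571i|10⟩ + 0.7428i|11⟩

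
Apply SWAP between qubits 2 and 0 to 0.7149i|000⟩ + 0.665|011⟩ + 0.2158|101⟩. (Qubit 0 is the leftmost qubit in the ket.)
0.7149i|000⟩ + 0.2158|101⟩ + 0.665|110⟩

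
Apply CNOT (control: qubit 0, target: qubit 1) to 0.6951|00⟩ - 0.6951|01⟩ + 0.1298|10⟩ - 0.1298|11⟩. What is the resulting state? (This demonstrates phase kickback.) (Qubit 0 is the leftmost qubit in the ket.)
0.6951|00⟩ - 0.6951|01⟩ - 0.1298|10⟩ + 0.1298|11⟩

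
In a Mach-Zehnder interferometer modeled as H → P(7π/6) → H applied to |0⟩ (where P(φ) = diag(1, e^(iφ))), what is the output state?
(0.06699 - 0.25i)|0⟩ + (0.933 + 0.25i)|1⟩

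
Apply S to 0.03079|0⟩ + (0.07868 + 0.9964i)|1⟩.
0.03079|0⟩ + (-0.9964 + 0.07868i)|1⟩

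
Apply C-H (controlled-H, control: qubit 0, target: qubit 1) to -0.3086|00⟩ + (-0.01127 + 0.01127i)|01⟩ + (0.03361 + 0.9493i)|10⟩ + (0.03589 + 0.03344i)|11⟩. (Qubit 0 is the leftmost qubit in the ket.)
-0.3086|00⟩ + (-0.01127 + 0.01127i)|01⟩ + (0.04914 + 0.6949i)|10⟩ + (-0.001612 + 0.6476i)|11⟩

C-H leaves the control-|0⟩ kets |00⟩, |01⟩ unchanged and applies H to qubit 1 on the control-|1⟩ pair (|10⟩, |11⟩).
H = [[1/√2, 1/√2], [1/√2, -1/√2]].
With a = amp(|10⟩) = (0.03361 + 0.9493i) and b = amp(|11⟩) = (0.03589 + 0.03344i):
new amp(|10⟩) = (1/√2)·a + (1/√2)·b = (0.04914 + 0.6949i)
new amp(|11⟩) = (1/√2)·a + (-1/√2)·b = (-0.001612 + 0.6476i)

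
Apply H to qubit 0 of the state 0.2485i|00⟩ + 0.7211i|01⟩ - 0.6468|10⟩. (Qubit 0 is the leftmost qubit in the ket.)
(-0.4574 + 0.1757i)|00⟩ + 0.5099i|01⟩ + (0.4574 + 0.1757i)|10⟩ + 0.5099i|11⟩

H on qubit 0 mixes each pair of kets that differ only in qubit 0: amplitudes (a, b) of (|…0…⟩, |…1…⟩) become ((a + b)/√2, (a − b)/√2). Kets absent from the input have amplitude 0.
(|00⟩, |10⟩): (a, b) = (0.2485i, -0.6468) → ((-0.4574 + 0.1757i), (0.4574 + 0.1757i))
(|01⟩, |11⟩): (a, b) = (0.7211i, 0) → (0.5099i, 0.5099i)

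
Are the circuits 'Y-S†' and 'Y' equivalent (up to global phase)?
No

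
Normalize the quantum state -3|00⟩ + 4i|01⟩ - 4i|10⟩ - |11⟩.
-0.4629|00⟩ + 0.6172i|01⟩ - 0.6172i|10⟩ - 0.1543|11⟩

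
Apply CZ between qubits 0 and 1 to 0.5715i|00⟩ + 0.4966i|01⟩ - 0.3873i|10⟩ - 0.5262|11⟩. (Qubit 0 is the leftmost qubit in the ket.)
0.5715i|00⟩ + 0.4966i|01⟩ - 0.3873i|10⟩ + 0.5262|11⟩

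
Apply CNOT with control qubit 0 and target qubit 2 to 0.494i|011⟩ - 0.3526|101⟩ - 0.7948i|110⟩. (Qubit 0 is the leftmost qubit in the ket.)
0.494i|011⟩ - 0.3526|100⟩ - 0.7948i|111⟩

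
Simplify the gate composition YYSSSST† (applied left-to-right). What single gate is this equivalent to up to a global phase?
T†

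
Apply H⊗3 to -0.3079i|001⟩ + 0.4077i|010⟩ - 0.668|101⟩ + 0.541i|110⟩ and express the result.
(-0.2362 + 0.2266i)|000⟩ + (0.2362 + 0.4443i)|001⟩ + (-0.2362 - 0.4443i)|010⟩ + (0.2362 - 0.2266i)|011⟩ + (0.2362 - 0.156i)|100⟩ + (-0.2362 + 0.06173i)|101⟩ + (0.2362 - 0.06173i)|110⟩ + (-0.2362 + 0.156i)|111⟩

H⊗3 gives amp(|y⟩) = (1/2√2) Σ_x (−1)^(x·y) amp(|x⟩), where x·y is the number of positions in which both x and y have a 1.
|000⟩: (-0.3079i + 0.4077i - 0.668 + 0.541i)/(2√2) = (-0.2362 + 0.2266i)
|001⟩: (0.3079i + 0.4077i + 0.668 + 0.541i)/(2√2) = (0.2362 + 0.4443i)
|010⟩: (-0.3079i - 0.4077i - 0.668 - 0.541i)/(2√2) = (-0.2362 - 0.4443i)
|011⟩: (0.3079i - 0.4077i + 0.668 - 0.541i)/(2√2) = (0.2362 - 0.2266i)
|100⟩: (-0.3079i + 0.4077i + 0.668 - 0.541i)/(2√2) = (0.2362 - 0.156i)
|101⟩: (0.3079i + 0.4077i - 0.668 - 0.541i)/(2√2) = (-0.2362 + 0.06173i)
|110⟩: (-0.3079i - 0.4077i + 0.668 + 0.541i)/(2√2) = (0.2362 - 0.06173i)
|111⟩: (0.3079i - 0.4077i - 0.668 + 0.541i)/(2√2) = (-0.2362 + 0.156i)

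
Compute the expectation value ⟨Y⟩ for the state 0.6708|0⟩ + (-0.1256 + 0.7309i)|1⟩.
0.9806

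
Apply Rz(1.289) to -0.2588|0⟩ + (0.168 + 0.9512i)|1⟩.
(-0.2069 + 0.1555i)|0⟩ + (-0.4372 + 0.8613i)|1⟩

Rz(1.289) = [[e^(−iθ/2), 0], [0, e^(iθ/2)]] with e^(±iθ/2) = cos(θ/2) ± i·sin(θ/2); θ = 1.289, cos(θ/2) ≈ 0.7994, sin(θ/2) ≈ 0.600799.
With a = amp(|0⟩) = -0.2588 and b = amp(|1⟩) = (0.168 + 0.9512i):
new amp(|0⟩) = (0.7994 - 0.600799i)·a = (-0.2069 + 0.1555i)
new amp(|1⟩) = (0.7994 + 0.600799i)·b = (-0.4372 + 0.8613i)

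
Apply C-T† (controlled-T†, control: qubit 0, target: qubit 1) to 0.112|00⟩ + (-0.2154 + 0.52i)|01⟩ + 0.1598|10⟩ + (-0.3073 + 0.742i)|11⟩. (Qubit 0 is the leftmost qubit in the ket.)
0.112|00⟩ + (-0.2154 + 0.52i)|01⟩ + 0.1598|10⟩ + (0.3074 + 0.742i)|11⟩

C-T† leaves the control-|0⟩ kets |00⟩, |01⟩ unchanged and applies T† to qubit 1 on the control-|1⟩ pair (|10⟩, |11⟩).
T† = [[1, 0], [0, (1/√2 - (1/√2)i)]].
With a = amp(|10⟩) = 0.1598 and b = amp(|11⟩) = (-0.3073 + 0.742i):
new amp(|10⟩) = (1)·a = 0.1598
new amp(|11⟩) = (1/√2 - (1/√2)i)·b = (0.3074 + 0.742i)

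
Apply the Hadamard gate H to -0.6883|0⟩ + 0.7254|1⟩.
0.02623|0⟩ - 0.9996|1⟩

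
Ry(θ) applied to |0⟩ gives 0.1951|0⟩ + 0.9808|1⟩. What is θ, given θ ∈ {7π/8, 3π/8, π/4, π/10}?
7π/8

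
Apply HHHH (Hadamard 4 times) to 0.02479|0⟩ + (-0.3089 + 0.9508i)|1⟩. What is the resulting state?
0.02479|0⟩ + (-0.3089 + 0.9508i)|1⟩

H² = I, so an even number of Hadamards cancels: H^4 = I and the state is unchanged.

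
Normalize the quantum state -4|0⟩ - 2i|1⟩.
-0.8944|0⟩ - (1/√5)i|1⟩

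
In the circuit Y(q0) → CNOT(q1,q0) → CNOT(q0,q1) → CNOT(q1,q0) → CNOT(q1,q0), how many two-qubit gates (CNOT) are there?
4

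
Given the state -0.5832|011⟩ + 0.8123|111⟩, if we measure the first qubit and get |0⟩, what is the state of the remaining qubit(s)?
-|11⟩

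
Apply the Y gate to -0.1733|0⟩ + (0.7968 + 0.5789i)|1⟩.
(0.5789 - 0.7968i)|0⟩ - 0.1733i|1⟩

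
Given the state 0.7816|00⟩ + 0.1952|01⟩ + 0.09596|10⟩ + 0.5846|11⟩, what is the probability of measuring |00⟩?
0.6109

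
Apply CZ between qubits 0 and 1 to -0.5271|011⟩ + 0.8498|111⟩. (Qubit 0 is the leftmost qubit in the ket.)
-0.5271|011⟩ - 0.8498|111⟩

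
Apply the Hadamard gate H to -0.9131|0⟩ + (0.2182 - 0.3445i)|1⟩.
(-0.4914 - 0.2436i)|0⟩ + (-0.7999 + 0.2436i)|1⟩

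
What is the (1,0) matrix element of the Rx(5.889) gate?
-0.1958i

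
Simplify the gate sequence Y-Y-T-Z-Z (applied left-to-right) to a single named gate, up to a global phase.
T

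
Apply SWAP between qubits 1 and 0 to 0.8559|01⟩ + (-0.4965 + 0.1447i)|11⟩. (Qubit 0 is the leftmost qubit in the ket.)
0.8559|10⟩ + (-0.4965 + 0.1447i)|11⟩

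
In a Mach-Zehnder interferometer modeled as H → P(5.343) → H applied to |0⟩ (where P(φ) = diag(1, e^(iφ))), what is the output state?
(0.7948 - 0.4038i)|0⟩ + (0.2052 + 0.4038i)|1⟩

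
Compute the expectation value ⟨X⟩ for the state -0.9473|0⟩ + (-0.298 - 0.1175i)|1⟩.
0.5646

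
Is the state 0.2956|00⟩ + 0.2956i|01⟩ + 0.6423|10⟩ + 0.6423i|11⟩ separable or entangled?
Separable

Writing the state as a|00⟩ + b|01⟩ + c|10⟩ + d|11⟩, it is a product state iff ad − bc = 0.
Here (a, b, c, d) = (0.2956, 0.2956i, 0.6423, 0.6423i): ad − bc = (0.2956)(0.6423i) − (0.2956i)(0.6423) = 0, so the state is separable.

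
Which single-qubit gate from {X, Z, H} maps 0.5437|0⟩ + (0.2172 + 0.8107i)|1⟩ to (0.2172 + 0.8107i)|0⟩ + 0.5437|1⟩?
X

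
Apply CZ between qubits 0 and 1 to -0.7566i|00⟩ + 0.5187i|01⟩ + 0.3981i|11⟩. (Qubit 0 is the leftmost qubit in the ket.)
-0.7566i|00⟩ + 0.5187i|01⟩ - 0.3981i|11⟩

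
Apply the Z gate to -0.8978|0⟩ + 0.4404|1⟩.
-0.8978|0⟩ - 0.4404|1⟩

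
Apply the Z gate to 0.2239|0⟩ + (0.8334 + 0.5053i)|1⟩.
0.2239|0⟩ + (-0.8334 - 0.5053i)|1⟩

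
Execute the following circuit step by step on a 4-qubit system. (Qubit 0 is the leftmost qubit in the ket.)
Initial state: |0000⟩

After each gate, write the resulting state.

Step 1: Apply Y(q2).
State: i|0010⟩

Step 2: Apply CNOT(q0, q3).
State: i|0010⟩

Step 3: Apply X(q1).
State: i|0110⟩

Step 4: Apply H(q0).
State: (1/√2)i|0110⟩ + (1/√2)i|1110⟩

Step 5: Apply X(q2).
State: (1/√2)i|0100⟩ + (1/√2)i|1100⟩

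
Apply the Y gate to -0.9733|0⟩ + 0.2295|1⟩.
-0.2295i|0⟩ - 0.9733i|1⟩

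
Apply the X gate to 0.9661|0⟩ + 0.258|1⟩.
0.258|0⟩ + 0.9661|1⟩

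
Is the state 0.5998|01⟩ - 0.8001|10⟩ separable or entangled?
Entangled

Writing the state as a|00⟩ + b|01⟩ + c|10⟩ + d|11⟩, it is a product state iff ad − bc = 0.
Here (a, b, c, d) = (0, 0.5998, -0.8001, 0): ad − bc = (0)(0) − (0.5998)(-0.8001) = 0.4799 ≠ 0, so the state is entangled.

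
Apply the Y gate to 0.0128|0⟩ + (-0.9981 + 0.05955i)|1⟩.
(0.05955 + 0.9981i)|0⟩ + 0.0128i|1⟩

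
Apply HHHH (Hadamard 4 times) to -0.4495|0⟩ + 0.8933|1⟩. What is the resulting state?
-0.4495|0⟩ + 0.8933|1⟩

H² = I, so an even number of Hadamards cancels: H^4 = I and the state is unchanged.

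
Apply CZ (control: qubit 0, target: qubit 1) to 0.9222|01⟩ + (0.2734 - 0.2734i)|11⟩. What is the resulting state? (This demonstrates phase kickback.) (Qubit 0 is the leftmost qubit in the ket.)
0.9222|01⟩ + (-0.2734 + 0.2734i)|11⟩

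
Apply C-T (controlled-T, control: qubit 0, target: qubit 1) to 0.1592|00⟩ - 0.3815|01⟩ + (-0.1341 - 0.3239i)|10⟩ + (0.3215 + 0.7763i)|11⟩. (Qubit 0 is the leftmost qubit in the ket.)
0.1592|00⟩ - 0.3815|01⟩ + (-0.1341 - 0.3239i)|10⟩ + (-0.3216 + 0.7763i)|11⟩

C-T leaves the control-|0⟩ kets |00⟩, |01⟩ unchanged and applies T to qubit 1 on the control-|1⟩ pair (|10⟩, |11⟩).
T = [[1, 0], [0, (1/√2 + (1/√2)i)]].
With a = amp(|10⟩) = (-0.1341 - 0.3239i) and b = amp(|11⟩) = (0.3215 + 0.7763i):
new amp(|10⟩) = (1)·a = (-0.1341 - 0.3239i)
new amp(|11⟩) = (1/√2 + (1/√2)i)·b = (-0.3216 + 0.7763i)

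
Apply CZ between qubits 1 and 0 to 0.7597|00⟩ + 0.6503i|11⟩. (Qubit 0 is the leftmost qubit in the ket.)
0.7597|00⟩ - 0.6503i|11⟩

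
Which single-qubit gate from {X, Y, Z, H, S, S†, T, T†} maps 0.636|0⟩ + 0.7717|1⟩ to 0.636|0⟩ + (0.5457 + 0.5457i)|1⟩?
T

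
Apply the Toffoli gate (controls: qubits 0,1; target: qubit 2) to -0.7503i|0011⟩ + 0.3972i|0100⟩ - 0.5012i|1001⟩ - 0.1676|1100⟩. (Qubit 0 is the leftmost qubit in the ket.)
-0.7503i|0011⟩ + 0.3972i|0100⟩ - 0.5012i|1001⟩ - 0.1676|1110⟩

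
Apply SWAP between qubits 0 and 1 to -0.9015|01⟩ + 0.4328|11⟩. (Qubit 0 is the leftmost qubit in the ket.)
-0.9015|10⟩ + 0.4328|11⟩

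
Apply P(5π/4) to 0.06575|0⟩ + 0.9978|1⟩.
0.06575|0⟩ + (-0.7056 - 0.7056i)|1⟩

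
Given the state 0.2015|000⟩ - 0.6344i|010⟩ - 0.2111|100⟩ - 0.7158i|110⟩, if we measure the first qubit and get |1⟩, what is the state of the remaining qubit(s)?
-0.2829|00⟩ - 0.9592i|10⟩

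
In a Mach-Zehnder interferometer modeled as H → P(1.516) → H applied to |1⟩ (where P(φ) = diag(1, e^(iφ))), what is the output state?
(0.4726 - 0.4992i)|0⟩ + (0.5274 + 0.4992i)|1⟩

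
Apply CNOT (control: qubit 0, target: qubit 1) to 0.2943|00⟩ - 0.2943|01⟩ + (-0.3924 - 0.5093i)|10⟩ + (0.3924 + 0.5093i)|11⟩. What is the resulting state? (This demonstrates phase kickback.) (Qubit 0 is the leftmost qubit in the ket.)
0.2943|00⟩ - 0.2943|01⟩ + (0.3924 + 0.5093i)|10⟩ + (-0.3924 - 0.5093i)|11⟩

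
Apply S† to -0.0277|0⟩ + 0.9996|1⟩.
-0.0277|0⟩ - 0.9996i|1⟩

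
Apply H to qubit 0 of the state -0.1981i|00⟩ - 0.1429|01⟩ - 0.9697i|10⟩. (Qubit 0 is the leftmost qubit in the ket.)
-0.8258i|00⟩ - 0.101|01⟩ + 0.5456i|10⟩ - 0.101|11⟩

H on qubit 0 mixes each pair of kets that differ only in qubit 0: amplitudes (a, b) of (|…0…⟩, |…1…⟩) become ((a + b)/√2, (a − b)/√2). Kets absent from the input have amplitude 0.
(|00⟩, |10⟩): (a, b) = (-0.1981i, -0.9697i) → (-0.8258i, 0.5456i)
(|01⟩, |11⟩): (a, b) = (-0.1429, 0) → (-0.101, -0.101)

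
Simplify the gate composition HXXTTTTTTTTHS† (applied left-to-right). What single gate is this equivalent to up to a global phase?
S†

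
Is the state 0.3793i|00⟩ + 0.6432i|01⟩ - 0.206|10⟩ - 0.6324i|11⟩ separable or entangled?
Entangled

Writing the state as a|00⟩ + b|01⟩ + c|10⟩ + d|11⟩, it is a product state iff ad − bc = 0.
Here (a, b, c, d) = (0.3793i, 0.6432i, -0.206, -0.6324i): ad − bc = (0.3793i)(-0.6324i) − (0.6432i)(-0.206) = (0.2399 + 0.1325i) ≠ 0, so the state is entangled.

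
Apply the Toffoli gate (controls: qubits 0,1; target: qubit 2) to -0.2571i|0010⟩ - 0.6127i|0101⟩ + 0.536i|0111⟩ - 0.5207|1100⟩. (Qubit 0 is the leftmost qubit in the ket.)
-0.2571i|0010⟩ - 0.6127i|0101⟩ + 0.536i|0111⟩ - 0.5207|1110⟩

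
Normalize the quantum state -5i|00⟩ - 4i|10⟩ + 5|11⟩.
-0.6155i|00⟩ - 0.4924i|10⟩ + 0.6155|11⟩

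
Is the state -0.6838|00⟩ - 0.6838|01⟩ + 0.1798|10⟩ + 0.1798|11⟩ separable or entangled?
Separable

Writing the state as a|00⟩ + b|01⟩ + c|10⟩ + d|11⟩, it is a product state iff ad − bc = 0.
Here (a, b, c, d) = (-0.6838, -0.6838, 0.1798, 0.1798): ad − bc = (-0.6838)(0.1798) − (-0.6838)(0.1798) = 0, so the state is separable.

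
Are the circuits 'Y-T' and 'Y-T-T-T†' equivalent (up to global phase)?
Yes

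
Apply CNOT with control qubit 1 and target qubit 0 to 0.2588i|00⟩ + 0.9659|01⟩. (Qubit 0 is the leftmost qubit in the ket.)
0.2588i|00⟩ + 0.9659|11⟩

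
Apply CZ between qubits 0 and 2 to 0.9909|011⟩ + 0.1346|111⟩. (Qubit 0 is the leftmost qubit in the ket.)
0.9909|011⟩ - 0.1346|111⟩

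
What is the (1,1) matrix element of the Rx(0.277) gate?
0.9904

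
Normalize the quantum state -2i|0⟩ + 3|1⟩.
-0.5547i|0⟩ + 0.8321|1⟩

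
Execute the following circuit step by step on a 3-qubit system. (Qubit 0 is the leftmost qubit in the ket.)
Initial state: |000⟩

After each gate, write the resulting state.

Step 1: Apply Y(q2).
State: i|001⟩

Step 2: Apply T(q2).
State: (-1/√2 + (1/√2)i)|001⟩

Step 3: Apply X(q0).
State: (-1/√2 + (1/√2)i)|101⟩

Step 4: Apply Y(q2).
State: (1/√2 + (1/√2)i)|100⟩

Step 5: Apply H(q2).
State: (1/2 + (1/2)i)|100⟩ + (1/2 + (1/2)i)|101⟩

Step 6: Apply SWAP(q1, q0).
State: (1/2 + (1/2)i)|010⟩ + (1/2 + (1/2)i)|011⟩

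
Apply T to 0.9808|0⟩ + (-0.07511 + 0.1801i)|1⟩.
0.9808|0⟩ + (-0.1805 + 0.07424i)|1⟩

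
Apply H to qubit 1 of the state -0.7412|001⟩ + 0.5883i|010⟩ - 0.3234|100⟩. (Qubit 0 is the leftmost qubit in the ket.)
0.416i|000⟩ - 0.5241|001⟩ - 0.416i|010⟩ - 0.5241|011⟩ - 0.2287|100⟩ - 0.2287|110⟩

H on qubit 1 mixes each pair of kets that differ only in qubit 1: amplitudes (a, b) of (|…0…⟩, |…1…⟩) become ((a + b)/√2, (a − b)/√2). Kets absent from the input have amplitude 0.
(|000⟩, |010⟩): (a, b) = (0, 0.5883i) → (0.416i, -0.416i)
(|001⟩, |011⟩): (a, b) = (-0.7412, 0) → (-0.5241, -0.5241)
(|100⟩, |110⟩): (a, b) = (-0.3234, 0) → (-0.2287, -0.2287)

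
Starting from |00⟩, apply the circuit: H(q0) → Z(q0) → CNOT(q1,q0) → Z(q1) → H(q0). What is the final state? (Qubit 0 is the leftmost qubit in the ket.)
|10⟩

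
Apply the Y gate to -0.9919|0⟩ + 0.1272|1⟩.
-0.1272i|0⟩ - 0.9919i|1⟩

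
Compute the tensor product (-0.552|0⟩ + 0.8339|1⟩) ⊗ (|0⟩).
-0.552|00⟩ + 0.8339|10⟩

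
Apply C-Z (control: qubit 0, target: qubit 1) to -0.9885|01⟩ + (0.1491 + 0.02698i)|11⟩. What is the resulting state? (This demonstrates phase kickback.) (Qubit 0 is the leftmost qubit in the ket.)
-0.9885|01⟩ + (-0.1491 - 0.02698i)|11⟩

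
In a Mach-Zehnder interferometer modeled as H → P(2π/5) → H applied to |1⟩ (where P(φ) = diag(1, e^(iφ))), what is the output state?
(0.3455 - 0.4755i)|0⟩ + (0.6545 + 0.4755i)|1⟩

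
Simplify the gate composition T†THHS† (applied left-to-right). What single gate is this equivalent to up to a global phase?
S†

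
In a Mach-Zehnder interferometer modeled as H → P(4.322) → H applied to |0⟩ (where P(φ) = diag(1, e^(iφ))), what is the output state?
(0.3097 - 0.4624i)|0⟩ + (0.6903 + 0.4624i)|1⟩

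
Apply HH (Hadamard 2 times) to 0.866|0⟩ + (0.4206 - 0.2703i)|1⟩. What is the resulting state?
0.866|0⟩ + (0.4206 - 0.2703i)|1⟩

H² = I, so an even number of Hadamards cancels: H^2 = I and the state is unchanged.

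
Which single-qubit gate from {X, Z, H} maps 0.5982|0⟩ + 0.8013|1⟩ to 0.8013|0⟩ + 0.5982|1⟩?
X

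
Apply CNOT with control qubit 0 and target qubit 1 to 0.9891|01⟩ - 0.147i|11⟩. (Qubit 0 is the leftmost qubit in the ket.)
0.9891|01⟩ - 0.147i|10⟩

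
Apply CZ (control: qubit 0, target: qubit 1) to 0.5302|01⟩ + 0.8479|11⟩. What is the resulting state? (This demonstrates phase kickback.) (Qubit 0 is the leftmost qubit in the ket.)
0.5302|01⟩ - 0.8479|11⟩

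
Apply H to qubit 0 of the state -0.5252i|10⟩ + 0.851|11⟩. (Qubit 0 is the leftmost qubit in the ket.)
-0.3714i|00⟩ + 0.6017|01⟩ + 0.3714i|10⟩ - 0.6017|11⟩

H on qubit 0 mixes each pair of kets that differ only in qubit 0: amplitudes (a, b) of (|…0…⟩, |…1…⟩) become ((a + b)/√2, (a − b)/√2). Kets absent from the input have amplitude 0.
(|00⟩, |10⟩): (a, b) = (0, -0.5252i) → (-0.3714i, 0.3714i)
(|01⟩, |11⟩): (a, b) = (0, 0.851) → (0.6017, -0.6017)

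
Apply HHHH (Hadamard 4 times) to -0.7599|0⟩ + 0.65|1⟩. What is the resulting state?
-0.7599|0⟩ + 0.65|1⟩

H² = I, so an even number of Hadamards cancels: H^4 = I and the state is unchanged.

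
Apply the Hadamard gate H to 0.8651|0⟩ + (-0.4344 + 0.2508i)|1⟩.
(0.3046 + 0.1773i)|0⟩ + (0.9189 - 0.1773i)|1⟩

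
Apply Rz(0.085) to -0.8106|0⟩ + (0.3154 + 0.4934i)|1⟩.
(-0.8099 + 0.03444i)|0⟩ + (0.2942 + 0.5064i)|1⟩

Rz(0.085) = [[e^(−iθ/2), 0], [0, e^(iθ/2)]] with e^(±iθ/2) = cos(θ/2) ± i·sin(θ/2); θ = 0.085, cos(θ/2) ≈ 0.999097, sin(θ/2) ≈ 0.0424872.
With a = amp(|0⟩) = -0.8106 and b = amp(|1⟩) = (0.3154 + 0.4934i):
new amp(|0⟩) = (0.999097 - 0.0424872i)·a = (-0.8099 + 0.03444i)
new amp(|1⟩) = (0.999097 + 0.0424872i)·b = (0.2942 + 0.5064i)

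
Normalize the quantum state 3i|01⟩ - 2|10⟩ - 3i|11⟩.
0.6396i|01⟩ - 0.4264|10⟩ - 0.6396i|11⟩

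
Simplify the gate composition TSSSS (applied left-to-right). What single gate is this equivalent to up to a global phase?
T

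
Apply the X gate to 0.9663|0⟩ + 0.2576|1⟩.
0.2576|0⟩ + 0.9663|1⟩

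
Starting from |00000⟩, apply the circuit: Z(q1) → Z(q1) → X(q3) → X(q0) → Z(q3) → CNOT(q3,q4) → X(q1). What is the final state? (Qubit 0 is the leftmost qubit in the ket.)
-|11011⟩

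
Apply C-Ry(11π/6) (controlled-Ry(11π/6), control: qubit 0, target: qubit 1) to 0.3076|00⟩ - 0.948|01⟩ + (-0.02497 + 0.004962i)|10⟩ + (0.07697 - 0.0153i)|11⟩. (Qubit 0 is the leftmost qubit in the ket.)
0.3076|00⟩ - 0.948|01⟩ + (0.004198 - 0.000833i)|10⟩ + (-0.08081 + 0.01606i)|11⟩

C-Ry(11π/6) leaves the control-|0⟩ kets |00⟩, |01⟩ unchanged and applies Ry(11π/6) to qubit 1 on the control-|1⟩ pair (|10⟩, |11⟩).
Ry(11π/6) = [[cos(θ/2), −sin(θ/2)], [sin(θ/2), cos(θ/2)]]; θ = 11π/6, cos(θ/2) ≈ -0.965926, sin(θ/2) ≈ 0.258819.
With a = amp(|10⟩) = (-0.02497 + 0.004962i) and b = amp(|11⟩) = (0.07697 - 0.0153i):
new amp(|10⟩) = (-0.965926)·a + (-0.258819)·b = (0.004198 - 0.000833i)
new amp(|11⟩) = (0.258819)·a + (-0.965926)·b = (-0.08081 + 0.01606i)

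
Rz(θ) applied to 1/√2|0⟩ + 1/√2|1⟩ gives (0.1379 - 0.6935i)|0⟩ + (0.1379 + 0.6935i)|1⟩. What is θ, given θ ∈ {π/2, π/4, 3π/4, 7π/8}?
7π/8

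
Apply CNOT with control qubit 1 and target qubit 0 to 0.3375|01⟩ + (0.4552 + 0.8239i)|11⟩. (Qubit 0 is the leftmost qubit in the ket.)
(0.4552 + 0.8239i)|01⟩ + 0.3375|11⟩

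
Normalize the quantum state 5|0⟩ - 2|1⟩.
0.9285|0⟩ - 0.3714|1⟩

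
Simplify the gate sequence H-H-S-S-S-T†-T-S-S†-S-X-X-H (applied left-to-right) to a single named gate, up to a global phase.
H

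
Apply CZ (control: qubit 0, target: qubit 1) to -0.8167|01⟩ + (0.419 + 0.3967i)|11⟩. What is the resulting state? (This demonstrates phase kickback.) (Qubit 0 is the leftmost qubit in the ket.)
-0.8167|01⟩ + (-0.419 - 0.3967i)|11⟩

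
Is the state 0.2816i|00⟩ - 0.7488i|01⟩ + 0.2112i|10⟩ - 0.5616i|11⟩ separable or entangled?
Separable

Writing the state as a|00⟩ + b|01⟩ + c|10⟩ + d|11⟩, it is a product state iff ad − bc = 0.
Here (a, b, c, d) = (0.2816i, -0.7488i, 0.2112i, -0.5616i): ad − bc = (0.2816i)(-0.5616i) − (-0.7488i)(0.2112i) = 0, so the state is separable.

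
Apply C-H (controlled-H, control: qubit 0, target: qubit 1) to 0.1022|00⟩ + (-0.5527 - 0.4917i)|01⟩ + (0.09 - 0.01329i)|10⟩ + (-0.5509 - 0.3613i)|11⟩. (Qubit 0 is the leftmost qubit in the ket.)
0.1022|00⟩ + (-0.5527 - 0.4917i)|01⟩ + (-0.3259 - 0.2649i)|10⟩ + (0.4532 + 0.2461i)|11⟩

C-H leaves the control-|0⟩ kets |00⟩, |01⟩ unchanged and applies H to qubit 1 on the control-|1⟩ pair (|10⟩, |11⟩).
H = [[1/√2, 1/√2], [1/√2, -1/√2]].
With a = amp(|10⟩) = (0.09 - 0.01329i) and b = amp(|11⟩) = (-0.5509 - 0.3613i):
new amp(|10⟩) = (1/√2)·a + (1/√2)·b = (-0.3259 - 0.2649i)
new amp(|11⟩) = (1/√2)·a + (-1/√2)·b = (0.4532 + 0.2461i)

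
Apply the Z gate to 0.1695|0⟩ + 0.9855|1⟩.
0.1695|0⟩ - 0.9855|1⟩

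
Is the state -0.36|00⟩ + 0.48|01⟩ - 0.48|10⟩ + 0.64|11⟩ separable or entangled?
Separable

Writing the state as a|00⟩ + b|01⟩ + c|10⟩ + d|11⟩, it is a product state iff ad − bc = 0.
Here (a, b, c, d) = (-0.36, 0.48, -0.48, 0.64): ad − bc = (-0.36)(0.64) − (0.48)(-0.48) = 0, so the state is separable.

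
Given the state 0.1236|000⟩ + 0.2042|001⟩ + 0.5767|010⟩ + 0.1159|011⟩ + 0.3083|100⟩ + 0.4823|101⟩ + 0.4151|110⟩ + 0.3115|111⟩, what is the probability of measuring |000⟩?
0.01528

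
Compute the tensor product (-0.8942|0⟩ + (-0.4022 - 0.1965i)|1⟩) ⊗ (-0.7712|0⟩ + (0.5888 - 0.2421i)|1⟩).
0.6896|00⟩ + (-0.5265 + 0.2165i)|01⟩ + (0.3102 + 0.1515i)|10⟩ + (-0.2844 - 0.01833i)|11⟩

amp(|b₁b₂…⟩) = product of the factor amplitudes for bits b₁, b₂, …; only kets whose every factor amplitude is nonzero survive.
|00⟩: (-0.8942)(-0.7712) = 0.6896
|01⟩: (-0.8942)(0.5888 - 0.2421i) = (-0.5265 + 0.2165i)
|10⟩: (-0.4022 - 0.1965i)(-0.7712) = (0.3102 + 0.1515i)
|11⟩: (-0.4022 - 0.1965i)(0.5888 - 0.2421i) = (-0.2844 - 0.01833i)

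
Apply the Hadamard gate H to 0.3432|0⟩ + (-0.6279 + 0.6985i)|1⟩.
(-0.2013 + 0.4939i)|0⟩ + (0.6867 - 0.4939i)|1⟩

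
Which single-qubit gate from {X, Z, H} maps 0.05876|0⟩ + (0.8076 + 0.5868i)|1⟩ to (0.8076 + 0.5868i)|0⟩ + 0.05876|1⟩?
X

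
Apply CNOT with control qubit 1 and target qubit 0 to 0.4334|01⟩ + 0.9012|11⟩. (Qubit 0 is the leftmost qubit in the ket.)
0.9012|01⟩ + 0.4334|11⟩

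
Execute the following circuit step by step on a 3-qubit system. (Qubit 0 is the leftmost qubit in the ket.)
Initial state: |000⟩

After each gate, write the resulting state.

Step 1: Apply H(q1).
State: 1/√2|000⟩ + 1/√2|010⟩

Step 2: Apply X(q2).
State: 1/√2|001⟩ + 1/√2|011⟩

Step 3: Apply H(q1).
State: |001⟩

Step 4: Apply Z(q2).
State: -|001⟩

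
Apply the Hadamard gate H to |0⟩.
1/√2|0⟩ + 1/√2|1⟩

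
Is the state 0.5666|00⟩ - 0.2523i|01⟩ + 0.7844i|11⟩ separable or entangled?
Entangled

Writing the state as a|00⟩ + b|01⟩ + c|10⟩ + d|11⟩, it is a product state iff ad − bc = 0.
Here (a, b, c, d) = (0.5666, -0.2523i, 0, 0.7844i): ad − bc = (0.5666)(0.7844i) − (-0.2523i)(0) = 0.4444i ≠ 0, so the state is entangled.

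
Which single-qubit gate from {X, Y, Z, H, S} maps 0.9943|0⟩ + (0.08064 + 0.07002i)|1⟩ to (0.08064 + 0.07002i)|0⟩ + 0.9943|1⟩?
X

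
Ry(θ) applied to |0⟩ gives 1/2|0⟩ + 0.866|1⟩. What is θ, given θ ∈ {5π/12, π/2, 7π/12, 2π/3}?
2π/3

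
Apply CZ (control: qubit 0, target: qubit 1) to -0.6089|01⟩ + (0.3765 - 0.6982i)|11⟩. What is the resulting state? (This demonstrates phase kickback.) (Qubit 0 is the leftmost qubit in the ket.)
-0.6089|01⟩ + (-0.3765 + 0.6982i)|11⟩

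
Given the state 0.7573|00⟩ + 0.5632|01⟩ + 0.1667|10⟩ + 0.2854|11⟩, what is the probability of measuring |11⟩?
0.08145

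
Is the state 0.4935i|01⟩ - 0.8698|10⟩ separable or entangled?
Entangled

Writing the state as a|00⟩ + b|01⟩ + c|10⟩ + d|11⟩, it is a product state iff ad − bc = 0.
Here (a, b, c, d) = (0, 0.4935i, -0.8698, 0): ad − bc = (0)(0) − (0.4935i)(-0.8698) = 0.4292i ≠ 0, so the state is entangled.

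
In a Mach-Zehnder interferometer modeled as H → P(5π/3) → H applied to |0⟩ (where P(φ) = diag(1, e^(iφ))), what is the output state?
(0.75 - 0.433i)|0⟩ + (0.25 + 0.433i)|1⟩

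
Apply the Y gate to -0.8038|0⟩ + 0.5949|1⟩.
-0.5949i|0⟩ - 0.8038i|1⟩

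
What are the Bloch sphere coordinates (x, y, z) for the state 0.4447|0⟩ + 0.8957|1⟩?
(0.7966, 0, -0.6045)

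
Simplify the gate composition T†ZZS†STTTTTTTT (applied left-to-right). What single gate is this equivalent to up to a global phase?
T†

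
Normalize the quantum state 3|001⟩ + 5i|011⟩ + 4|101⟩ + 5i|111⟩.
0.3464|001⟩ + (1/√3)i|011⟩ + 0.4619|101⟩ + (1/√3)i|111⟩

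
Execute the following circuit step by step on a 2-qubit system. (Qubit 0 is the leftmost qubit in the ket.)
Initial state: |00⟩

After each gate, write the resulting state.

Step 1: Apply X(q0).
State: |10⟩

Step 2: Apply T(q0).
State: (1/√2 + (1/√2)i)|10⟩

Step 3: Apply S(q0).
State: (-1/√2 + (1/√2)i)|10⟩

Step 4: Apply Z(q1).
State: (-1/√2 + (1/√2)i)|10⟩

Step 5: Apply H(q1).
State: (-1/2 + (1/2)i)|10⟩ + (-1/2 + (1/2)i)|11⟩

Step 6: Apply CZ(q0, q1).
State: (-1/2 + (1/2)i)|10⟩ + (1/2 - (1/2)i)|11⟩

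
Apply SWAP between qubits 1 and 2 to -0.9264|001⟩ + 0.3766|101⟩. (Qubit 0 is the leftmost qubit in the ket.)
-0.9264|010⟩ + 0.3766|110⟩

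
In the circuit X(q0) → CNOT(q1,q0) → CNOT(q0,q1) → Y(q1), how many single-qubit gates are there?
2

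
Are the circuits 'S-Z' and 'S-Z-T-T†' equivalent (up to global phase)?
Yes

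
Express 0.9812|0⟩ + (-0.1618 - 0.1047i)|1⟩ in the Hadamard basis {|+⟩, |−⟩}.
(0.5794 - 0.07403i)|+⟩ + (0.8082 + 0.07403i)|−⟩

With |ψ⟩ = α|0⟩ + β|1⟩, the Hadamard-basis coefficients are ⟨+|ψ⟩ = (α + β)/√2 and ⟨−|ψ⟩ = (α − β)/√2.
Here α = 0.9812, β = (-0.1618 - 0.1047i): (α + β)/√2 = (0.5794 - 0.07403i), (α − β)/√2 = (0.8082 + 0.07403i).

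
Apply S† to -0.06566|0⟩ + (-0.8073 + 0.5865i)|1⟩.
-0.06566|0⟩ + (0.5865 + 0.8073i)|1⟩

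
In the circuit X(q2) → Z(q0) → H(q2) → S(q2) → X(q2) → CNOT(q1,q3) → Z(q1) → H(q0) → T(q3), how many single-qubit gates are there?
8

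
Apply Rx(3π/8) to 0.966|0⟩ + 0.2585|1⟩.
(0.8032 - 0.1436i)|0⟩ + (0.2149 - 0.5367i)|1⟩

Rx(3π/8) = [[cos(θ/2), −i·sin(θ/2)], [−i·sin(θ/2), cos(θ/2)]]; θ = 3π/8, cos(θ/2) ≈ 0.83147, sin(θ/2) ≈ 0.55557.
With a = amp(|0⟩) = 0.966 and b = amp(|1⟩) = 0.2585:
new amp(|0⟩) = (0.83147)·a + (-0.55557i)·b = (0.8032 - 0.1436i)
new amp(|1⟩) = (-0.55557i)·a + (0.83147)·b = (0.2149 - 0.5367i)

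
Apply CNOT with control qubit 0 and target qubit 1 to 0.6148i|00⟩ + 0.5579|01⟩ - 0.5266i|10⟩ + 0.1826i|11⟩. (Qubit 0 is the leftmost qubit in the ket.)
0.6148i|00⟩ + 0.5579|01⟩ + 0.1826i|10⟩ - 0.5266i|11⟩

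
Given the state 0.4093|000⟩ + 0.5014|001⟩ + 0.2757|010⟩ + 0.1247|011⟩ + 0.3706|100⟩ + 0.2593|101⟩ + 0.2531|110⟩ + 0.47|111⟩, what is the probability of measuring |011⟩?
0.01555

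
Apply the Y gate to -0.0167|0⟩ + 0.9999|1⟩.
-0.9999i|0⟩ - 0.0167i|1⟩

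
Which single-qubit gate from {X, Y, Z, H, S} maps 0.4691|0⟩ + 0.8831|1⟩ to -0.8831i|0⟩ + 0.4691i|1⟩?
Y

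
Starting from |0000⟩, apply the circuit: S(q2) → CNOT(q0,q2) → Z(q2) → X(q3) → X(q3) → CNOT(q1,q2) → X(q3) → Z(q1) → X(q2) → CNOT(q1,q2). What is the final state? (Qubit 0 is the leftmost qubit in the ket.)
|0011⟩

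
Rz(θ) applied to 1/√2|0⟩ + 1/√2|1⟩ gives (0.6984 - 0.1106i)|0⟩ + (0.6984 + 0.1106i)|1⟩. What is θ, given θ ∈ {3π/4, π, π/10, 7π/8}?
π/10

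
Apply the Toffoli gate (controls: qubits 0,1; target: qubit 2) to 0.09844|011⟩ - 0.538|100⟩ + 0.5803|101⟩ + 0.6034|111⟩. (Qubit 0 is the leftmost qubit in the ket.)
0.09844|011⟩ - 0.538|100⟩ + 0.5803|101⟩ + 0.6034|110⟩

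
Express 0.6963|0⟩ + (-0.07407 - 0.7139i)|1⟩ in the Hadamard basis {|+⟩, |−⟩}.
(0.44 - 0.5048i)|+⟩ + (0.5447 + 0.5048i)|−⟩

With |ψ⟩ = α|0⟩ + β|1⟩, the Hadamard-basis coefficients are ⟨+|ψ⟩ = (α + β)/√2 and ⟨−|ψ⟩ = (α − β)/√2.
Here α = 0.6963, β = (-0.07407 - 0.7139i): (α + β)/√2 = (0.44 - 0.5048i), (α − β)/√2 = (0.5447 + 0.5048i).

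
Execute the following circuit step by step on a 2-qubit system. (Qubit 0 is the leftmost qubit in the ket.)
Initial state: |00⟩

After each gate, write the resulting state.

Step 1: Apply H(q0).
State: 1/√2|00⟩ + 1/√2|10⟩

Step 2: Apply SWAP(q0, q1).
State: 1/√2|00⟩ + 1/√2|01⟩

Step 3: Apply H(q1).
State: |00⟩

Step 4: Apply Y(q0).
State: i|10⟩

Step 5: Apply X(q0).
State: i|00⟩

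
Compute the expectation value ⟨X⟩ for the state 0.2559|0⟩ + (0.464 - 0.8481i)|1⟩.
0.2375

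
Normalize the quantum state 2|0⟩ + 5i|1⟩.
0.3714|0⟩ + 0.9285i|1⟩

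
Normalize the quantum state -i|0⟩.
-i|0⟩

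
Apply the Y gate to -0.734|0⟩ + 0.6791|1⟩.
-0.6791i|0⟩ - 0.734i|1⟩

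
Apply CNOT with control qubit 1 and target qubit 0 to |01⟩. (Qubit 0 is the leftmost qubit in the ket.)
|11⟩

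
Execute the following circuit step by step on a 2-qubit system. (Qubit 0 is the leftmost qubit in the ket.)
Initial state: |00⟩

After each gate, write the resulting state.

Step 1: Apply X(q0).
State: |10⟩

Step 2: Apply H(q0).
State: 1/√2|00⟩ - 1/√2|10⟩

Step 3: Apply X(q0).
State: -1/√2|00⟩ + 1/√2|10⟩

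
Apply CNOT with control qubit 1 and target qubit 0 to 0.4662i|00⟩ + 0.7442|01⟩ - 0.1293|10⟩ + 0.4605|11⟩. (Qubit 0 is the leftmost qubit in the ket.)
0.4662i|00⟩ + 0.4605|01⟩ - 0.1293|10⟩ + 0.7442|11⟩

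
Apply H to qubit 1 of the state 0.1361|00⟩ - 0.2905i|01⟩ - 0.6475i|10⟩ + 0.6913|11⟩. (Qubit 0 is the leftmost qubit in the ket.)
(0.09624 - 0.2054i)|00⟩ + (0.09624 + 0.2054i)|01⟩ + (0.4888 - 0.4579i)|10⟩ + (-0.4888 - 0.4579i)|11⟩

H on qubit 1 mixes each pair of kets that differ only in qubit 1: amplitudes (a, b) of (|…0…⟩, |…1…⟩) become ((a + b)/√2, (a − b)/√2). Kets absent from the input have amplitude 0.
(|00⟩, |01⟩): (a, b) = (0.1361, -0.2905i) → ((0.09624 - 0.2054i), (0.09624 + 0.2054i))
(|10⟩, |11⟩): (a, b) = (-0.6475i, 0.6913) → ((0.4888 - 0.4579i), (-0.4888 - 0.4579i))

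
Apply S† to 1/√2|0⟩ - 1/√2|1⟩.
1/√2|0⟩ + (1/√2)i|1⟩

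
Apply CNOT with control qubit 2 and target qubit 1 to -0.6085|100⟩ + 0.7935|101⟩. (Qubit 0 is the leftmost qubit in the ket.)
-0.6085|100⟩ + 0.7935|111⟩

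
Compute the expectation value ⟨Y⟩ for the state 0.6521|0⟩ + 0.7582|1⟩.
0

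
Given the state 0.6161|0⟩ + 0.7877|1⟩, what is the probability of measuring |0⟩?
0.3796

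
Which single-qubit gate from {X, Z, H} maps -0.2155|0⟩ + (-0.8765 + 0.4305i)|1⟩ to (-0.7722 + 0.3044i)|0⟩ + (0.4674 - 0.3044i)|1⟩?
H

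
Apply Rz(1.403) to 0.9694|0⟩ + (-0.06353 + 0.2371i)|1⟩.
(0.7405 - 0.6256i)|0⟩ + (-0.2015 + 0.1401i)|1⟩

Rz(1.403) = [[e^(−iθ/2), 0], [0, e^(iθ/2)]] with e^(±iθ/2) = cos(θ/2) ± i·sin(θ/2); θ = 1.403, cos(θ/2) ≈ 0.763875, sin(θ/2) ≈ 0.645364.
With a = amp(|0⟩) = 0.9694 and b = amp(|1⟩) = (-0.06353 + 0.2371i):
new amp(|0⟩) = (0.763875 - 0.645364i)·a = (0.7405 - 0.6256i)
new amp(|1⟩) = (0.763875 + 0.645364i)·b = (-0.2015 + 0.1401i)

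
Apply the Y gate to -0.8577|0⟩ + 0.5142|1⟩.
-0.5142i|0⟩ - 0.8577i|1⟩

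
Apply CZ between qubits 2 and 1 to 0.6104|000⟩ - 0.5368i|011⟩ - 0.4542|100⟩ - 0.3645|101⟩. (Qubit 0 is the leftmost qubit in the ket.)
0.6104|000⟩ + 0.5368i|011⟩ - 0.4542|100⟩ - 0.3645|101⟩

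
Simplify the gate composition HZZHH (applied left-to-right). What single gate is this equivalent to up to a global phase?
H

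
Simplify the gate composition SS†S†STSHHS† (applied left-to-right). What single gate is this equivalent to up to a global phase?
T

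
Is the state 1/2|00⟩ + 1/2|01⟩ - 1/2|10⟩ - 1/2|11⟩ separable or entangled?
Separable

Writing the state as a|00⟩ + b|01⟩ + c|10⟩ + d|11⟩, it is a product state iff ad − bc = 0.
Here (a, b, c, d) = (1/2, 1/2, -1/2, -1/2): ad − bc = (1/2)(-1/2) − (1/2)(-1/2) = 0, so the state is separable.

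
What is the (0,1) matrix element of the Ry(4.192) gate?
-0.8652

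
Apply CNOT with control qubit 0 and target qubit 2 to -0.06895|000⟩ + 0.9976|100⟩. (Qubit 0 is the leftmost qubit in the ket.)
-0.06895|000⟩ + 0.9976|101⟩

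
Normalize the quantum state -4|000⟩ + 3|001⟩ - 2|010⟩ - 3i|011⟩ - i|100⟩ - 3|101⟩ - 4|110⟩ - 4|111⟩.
-1/√5|000⟩ + 0.3354|001⟩ - 0.2236|010⟩ - 0.3354i|011⟩ - 0.1118i|100⟩ - 0.3354|101⟩ - 1/√5|110⟩ - 1/√5|111⟩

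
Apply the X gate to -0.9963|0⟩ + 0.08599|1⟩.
0.08599|0⟩ - 0.9963|1⟩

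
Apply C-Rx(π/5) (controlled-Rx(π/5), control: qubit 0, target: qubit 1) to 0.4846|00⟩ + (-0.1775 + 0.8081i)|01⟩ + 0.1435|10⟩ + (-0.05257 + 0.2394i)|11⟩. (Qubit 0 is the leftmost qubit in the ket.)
0.4846|00⟩ + (-0.1775 + 0.8081i)|01⟩ + (0.2105 + 0.01625i)|10⟩ + (-0.05 + 0.1833i)|11⟩

C-Rx(π/5) leaves the control-|0⟩ kets |00⟩, |01⟩ unchanged and applies Rx(π/5) to qubit 1 on the control-|1⟩ pair (|10⟩, |11⟩).
Rx(π/5) = [[cos(θ/2), −i·sin(θ/2)], [−i·sin(θ/2), cos(θ/2)]]; θ = π/5, cos(θ/2) ≈ 0.951057, sin(θ/2) ≈ 0.309017.
With a = amp(|10⟩) = 0.1435 and b = amp(|11⟩) = (-0.05257 + 0.2394i):
new amp(|10⟩) = (0.951057)·a + (-0.309017i)·b = (0.2105 + 0.01625i)
new amp(|11⟩) = (-0.309017i)·a + (0.951057)·b = (-0.05 + 0.1833i)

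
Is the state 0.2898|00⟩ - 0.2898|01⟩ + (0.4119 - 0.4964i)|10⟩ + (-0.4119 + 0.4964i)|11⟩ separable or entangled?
Separable

Writing the state as a|00⟩ + b|01⟩ + c|10⟩ + d|11⟩, it is a product state iff ad − bc = 0.
Here (a, b, c, d) = (0.2898, -0.2898, (0.4119 - 0.4964i), (-0.4119 + 0.4964i)): ad − bc = (0.2898)(-0.4119 + 0.4964i) − (-0.2898)(0.4119 - 0.4964i) = 0, so the state is separable.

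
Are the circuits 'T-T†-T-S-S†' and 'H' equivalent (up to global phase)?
No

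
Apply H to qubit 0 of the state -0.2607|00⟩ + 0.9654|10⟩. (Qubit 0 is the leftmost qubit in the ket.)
0.4983|00⟩ - 0.867|10⟩

H on qubit 0 mixes each pair of kets that differ only in qubit 0: amplitudes (a, b) of (|…0…⟩, |…1…⟩) become ((a + b)/√2, (a − b)/√2). Kets absent from the input have amplitude 0.
(|00⟩, |10⟩): (a, b) = (-0.2607, 0.9654) → (0.4983, -0.867)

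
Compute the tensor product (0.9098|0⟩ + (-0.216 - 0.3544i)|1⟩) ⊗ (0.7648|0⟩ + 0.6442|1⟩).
0.6958|00⟩ + 0.5861|01⟩ + (-0.1652 - 0.271i)|10⟩ + (-0.1391 - 0.2283i)|11⟩

amp(|b₁b₂…⟩) = product of the factor amplitudes for bits b₁, b₂, …; only kets whose every factor amplitude is nonzero survive.
|00⟩: (0.9098)(0.7648) = 0.6958
|01⟩: (0.9098)(0.6442) = 0.5861
|10⟩: (-0.216 - 0.3544i)(0.7648) = (-0.1652 - 0.271i)
|11⟩: (-0.216 - 0.3544i)(0.6442) = (-0.1391 - 0.2283i)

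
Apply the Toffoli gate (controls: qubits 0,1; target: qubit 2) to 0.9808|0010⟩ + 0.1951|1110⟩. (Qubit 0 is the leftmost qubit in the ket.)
0.9808|0010⟩ + 0.1951|1100⟩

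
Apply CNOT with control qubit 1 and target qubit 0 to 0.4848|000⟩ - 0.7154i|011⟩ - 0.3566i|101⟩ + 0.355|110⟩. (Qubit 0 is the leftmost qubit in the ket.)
0.4848|000⟩ + 0.355|010⟩ - 0.3566i|101⟩ - 0.7154i|111⟩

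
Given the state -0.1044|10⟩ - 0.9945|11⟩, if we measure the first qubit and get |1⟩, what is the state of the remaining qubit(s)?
-0.1044|0⟩ - 0.9945|1⟩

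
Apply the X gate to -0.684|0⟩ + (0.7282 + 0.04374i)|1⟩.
(0.7282 + 0.04374i)|0⟩ - 0.684|1⟩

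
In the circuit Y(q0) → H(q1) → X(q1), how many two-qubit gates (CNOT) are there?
0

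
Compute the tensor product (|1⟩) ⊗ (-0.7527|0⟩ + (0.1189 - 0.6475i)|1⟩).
-0.7527|10⟩ + (0.1189 - 0.6475i)|11⟩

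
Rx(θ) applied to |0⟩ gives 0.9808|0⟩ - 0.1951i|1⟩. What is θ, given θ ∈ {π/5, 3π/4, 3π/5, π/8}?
π/8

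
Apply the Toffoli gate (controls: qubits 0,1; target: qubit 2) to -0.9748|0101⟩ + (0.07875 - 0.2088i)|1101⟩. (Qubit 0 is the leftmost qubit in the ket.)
-0.9748|0101⟩ + (0.07875 - 0.2088i)|1111⟩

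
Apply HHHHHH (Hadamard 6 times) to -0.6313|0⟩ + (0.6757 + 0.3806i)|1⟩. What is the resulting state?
-0.6313|0⟩ + (0.6757 + 0.3806i)|1⟩

H² = I, so an even number of Hadamards cancels: H^6 = I and the state is unchanged.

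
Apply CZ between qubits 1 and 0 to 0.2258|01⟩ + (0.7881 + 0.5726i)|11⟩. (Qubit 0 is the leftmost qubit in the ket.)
0.2258|01⟩ + (-0.7881 - 0.5726i)|11⟩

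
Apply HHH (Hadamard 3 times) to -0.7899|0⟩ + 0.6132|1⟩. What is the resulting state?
-0.1249|0⟩ - 0.9921|1⟩

H² = I, so H^3 = H: a single Hadamard. With (a, b) = (-0.7899, 0.6132), H gives ((a + b)/√2, (a − b)/√2) = (-0.1249, -0.9921).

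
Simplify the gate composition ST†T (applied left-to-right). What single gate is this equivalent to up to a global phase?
S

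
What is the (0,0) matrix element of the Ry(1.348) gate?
0.7813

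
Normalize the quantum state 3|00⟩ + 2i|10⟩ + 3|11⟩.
0.6396|00⟩ + 0.4264i|10⟩ + 0.6396|11⟩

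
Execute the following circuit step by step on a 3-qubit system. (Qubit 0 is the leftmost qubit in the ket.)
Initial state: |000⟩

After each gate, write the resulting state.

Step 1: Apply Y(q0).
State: i|100⟩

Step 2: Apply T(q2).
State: i|100⟩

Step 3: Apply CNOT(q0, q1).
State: i|110⟩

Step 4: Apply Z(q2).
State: i|110⟩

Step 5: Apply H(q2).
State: (1/√2)i|110⟩ + (1/√2)i|111⟩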